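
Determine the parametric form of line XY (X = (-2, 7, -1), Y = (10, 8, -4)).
Direction vector d = Y - X = (12, 1, -3)
x = -2 + 12t, y = 7 + t, z = -1 - 3t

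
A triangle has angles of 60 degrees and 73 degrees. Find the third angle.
Sum of angles in a triangle = 180 degrees
Third angle = 180 - 60 - 73
Third angle = 47 degrees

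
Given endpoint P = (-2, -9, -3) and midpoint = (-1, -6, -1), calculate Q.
Q = (2×(-1) - (-2), 2×(-6) - (-9), 2×(-1) - (-3)) = (0, -3, 1)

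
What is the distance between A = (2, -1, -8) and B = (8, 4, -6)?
d = √[(6)² + (5)² + (2)²] = √65 = 8.062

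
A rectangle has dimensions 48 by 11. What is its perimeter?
Perimeter = 2 * (length + width)
Perimeter = 2 * (48 + 11)
Perimeter = 2 * 59
Perimeter = 118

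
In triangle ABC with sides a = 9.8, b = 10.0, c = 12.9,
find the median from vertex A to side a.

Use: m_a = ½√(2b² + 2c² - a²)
m_a = ½√(2·10.0² + 2·12.9² - 9.8²)
m_a = ½√(200 + 332.82 - 96.04) = ½√436.78 = 10.45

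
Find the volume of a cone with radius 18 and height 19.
Volume = (1/3) * pi * r² * h
Volume = (1/3) * pi * 18² * 19
Volume = (1/3) * pi * 324 * 19
Volume = (1/3) * pi * 6156
Volume = 6446.55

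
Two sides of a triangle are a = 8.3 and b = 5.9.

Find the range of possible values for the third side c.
By the triangle inequality: |a - b| < c < a + b
|8.3 - 5.9| < c < 8.3 + 5.9
2.4 < c < 14.2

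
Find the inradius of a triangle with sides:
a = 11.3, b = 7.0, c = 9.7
s = (a+b+c)/2 = (11.3+7.0+9.7)/2 = 14
Area = √(s(s-a)(s-b)(s-c)) = √(14·2.7·7·4.3) = 33.731
r = Area/s = 33.731/14 = 2.409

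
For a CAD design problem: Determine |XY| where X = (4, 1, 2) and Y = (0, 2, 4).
d = √[(-4)² + (1)² + (2)²] = √21 = 4.583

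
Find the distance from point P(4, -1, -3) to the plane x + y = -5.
d = |1(4) + 1(-1) + 0(-3) - (-5)| / √(1² + 1² + 0²) = 8/√2 = 5.657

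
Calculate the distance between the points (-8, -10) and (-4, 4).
Using the distance formula: d = sqrt((x₂-x₁)² + (y₂-y₁)²)
dx = (-4) - (-8) = 4
dy = 4 - (-10) = 14
d = sqrt(4² + 14²) = sqrt(16 + 196) = sqrt(212) = 14.56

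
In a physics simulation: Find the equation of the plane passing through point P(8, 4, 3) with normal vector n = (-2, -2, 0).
d = n·P = (-2)(8) + (-2)(4) + (0)(3) = -24
Plane: -2x - 2y = -24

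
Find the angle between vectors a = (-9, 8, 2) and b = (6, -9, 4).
a·b = -118, |a|² = 149, |b|² = 133
cos θ = -118/√19817 ≈ -0.8382
θ ≈ 147.0°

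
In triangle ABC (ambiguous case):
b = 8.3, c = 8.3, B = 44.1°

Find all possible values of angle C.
sin(C)/c = sin(B)/b  →  sin(C) = c·sin(B)/b = 8.3·sin(44.1°)/8.3 = 0.695913
C₁ = arcsin(0.695913) = 44.1°,  C₂ = 180° - C₁ = 135.9°
Check C₂: A = 180° - 44.1° - 135.9° = 0° ≤ 0, rejected
C = 44.1° (one solution)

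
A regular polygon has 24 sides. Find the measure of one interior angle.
Interior angle of a regular n-gon = (n-2)*180/n
Interior angle = (24-2)*180/24
Interior angle = 22*180/24
Interior angle = 3960/24
Interior angle = 165 degrees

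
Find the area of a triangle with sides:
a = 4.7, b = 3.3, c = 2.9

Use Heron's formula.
s = (a+b+c)/2 = (4.7+3.3+2.9)/2 = 5.45
A = √(s(s-a)(s-b)(s-c)) = √(5.45·0.75·2.15·2.55)
A = √22.4097 = 4.734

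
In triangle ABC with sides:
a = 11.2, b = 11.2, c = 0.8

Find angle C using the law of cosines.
cos(C) = (a² + b² - c²)/(2ab)
cos(C) = (11.2² + 11.2² - 0.8²)/(2·11.2·11.2) = 250.24/250.88 = 0.997449
C = arccos(0.997449) = 4.093°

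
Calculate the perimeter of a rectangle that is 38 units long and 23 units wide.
Perimeter = 2 * (length + width)
Perimeter = 2 * (38 + 23)
Perimeter = 2 * 61
Perimeter = 122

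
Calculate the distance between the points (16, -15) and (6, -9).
Using the distance formula: d = sqrt((x₂-x₁)² + (y₂-y₁)²)
dx = 6 - 16 = -10
dy = (-9) - (-15) = 6
d = sqrt((-10)² + 6²) = sqrt(100 + 36) = sqrt(136) = 11.66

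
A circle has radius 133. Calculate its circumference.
Circumference = 2 * pi * r
Circumference = 2 * pi * 133
Circumference = 835.66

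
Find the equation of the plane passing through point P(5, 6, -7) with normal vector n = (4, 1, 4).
d = n·P = (4)(5) + (1)(6) + (4)(-7) = -2
Plane: 4x + y + 4z = -2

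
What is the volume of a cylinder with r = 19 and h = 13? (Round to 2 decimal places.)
Volume = pi * r² * h
Volume = pi * 19² * 13
Volume = pi * 361 * 13
Volume = pi * 4693
Volume = 14743.49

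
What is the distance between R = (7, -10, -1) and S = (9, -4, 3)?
d = √[(2)² + (6)² + (4)²] = √56 = 7.483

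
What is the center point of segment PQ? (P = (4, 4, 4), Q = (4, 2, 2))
Midpoint = ((4+4)/2, (4+2)/2, (4+2)/2) = (4, 3, 3)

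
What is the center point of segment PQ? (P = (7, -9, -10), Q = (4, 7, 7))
Midpoint = ((7+4)/2, (-9+7)/2, (-10+7)/2) = (5.5, -1, -1.5)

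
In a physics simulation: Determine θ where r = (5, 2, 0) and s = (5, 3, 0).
r·s = 31, |r|² = 29, |s|² = 34
cos θ = 31/√986 ≈ 0.9872
θ ≈ 9.162°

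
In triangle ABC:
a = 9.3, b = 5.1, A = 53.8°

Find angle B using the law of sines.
sin(B)/b = sin(A)/a
sin(B) = b·sin(A)/a = 5.1·sin(53.8°)/9.3 = 0.442527
B = arcsin(0.442527) = 26.27°  (b ≤ a, so B ≤ A and the acute solution is unique)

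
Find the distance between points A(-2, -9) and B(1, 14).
Using the distance formula: d = sqrt((x₂-x₁)² + (y₂-y₁)²)
dx = 1 - (-2) = 3
dy = 14 - (-9) = 23
d = sqrt(3² + 23²) = sqrt(9 + 529) = sqrt(538) = 23.19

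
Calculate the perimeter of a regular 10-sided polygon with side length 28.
Perimeter = number of sides * side length
Perimeter = 10 * 28
Perimeter = 280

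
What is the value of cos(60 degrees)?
cos(60 degrees) = 1/2
Decimal approximation: 0.5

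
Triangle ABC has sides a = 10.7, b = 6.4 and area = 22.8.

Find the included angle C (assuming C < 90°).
Area = ½ab·sin(C)  →  sin(C) = 2·Area/(ab)
sin(C) = 2·22.8/(10.7·6.4) = 0.665888
C = arcsin(0.665888) = 41.75°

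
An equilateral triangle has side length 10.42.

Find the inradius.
For an equilateral triangle, r = s/(2√3) where s is the side.
r = 10.42/(2√3) = 10.42/3.464102 = 3.008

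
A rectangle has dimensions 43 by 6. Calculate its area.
Area = length * width
Area = 43 * 6
Area = 258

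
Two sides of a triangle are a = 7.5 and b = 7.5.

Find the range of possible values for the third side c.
By the triangle inequality: |a - b| < c < a + b
|7.5 - 7.5| < c < 7.5 + 7.5
0 < c < 15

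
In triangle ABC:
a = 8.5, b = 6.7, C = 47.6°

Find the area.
Using A = ½ab·sin(C):
A = ½·8.5·6.7·sin(47.6°) = ½·56.95·0.738455 = 21.03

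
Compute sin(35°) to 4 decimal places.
sin(35 degrees) = 0.5736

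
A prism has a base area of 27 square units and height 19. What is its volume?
Volume = base area * height
Volume = 27 * 19
Volume = 513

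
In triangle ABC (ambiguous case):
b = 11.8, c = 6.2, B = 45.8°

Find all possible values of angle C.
sin(C)/c = sin(B)/b  →  sin(C) = c·sin(B)/b = 6.2·sin(45.8°)/11.8 = 0.376682
C₁ = arcsin(0.376682) = 22.13°,  C₂ = 180° - C₁ = 157.87°
Check C₂: A = 180° - 45.8° - 157.87° = -23.67° ≤ 0, rejected
C = 22.13° (one solution)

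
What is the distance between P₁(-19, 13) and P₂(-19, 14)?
Using the distance formula: d = sqrt((x₂-x₁)² + (y₂-y₁)²)
dx = (-19) - (-19) = 0
dy = 14 - 13 = 1
d = sqrt(0² + 1²) = sqrt(0 + 1) = sqrt(1) = 1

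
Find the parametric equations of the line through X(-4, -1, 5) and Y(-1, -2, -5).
Direction vector d = Y - X = (3, -1, -10)
x = -4 + 3t, y = -1 - t, z = 5 - 10t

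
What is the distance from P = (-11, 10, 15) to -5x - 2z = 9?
d = |(-5)(-11) + 0(10) + (-2)(15) - (9)| / √((-5)² + 0² + (-2)²) = 16/√29 = 2.971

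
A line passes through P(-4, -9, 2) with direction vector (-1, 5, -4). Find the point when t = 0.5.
P(0.5) = (-4 + (-1)(0.5), -9 + 5(0.5), 2 + (-4)(0.5)) = (-4.5, -6.5, 0)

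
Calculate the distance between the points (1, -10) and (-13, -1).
Using the distance formula: d = sqrt((x₂-x₁)² + (y₂-y₁)²)
dx = (-13) - 1 = -14
dy = (-1) - (-10) = 9
d = sqrt((-14)² + 9²) = sqrt(196 + 81) = sqrt(277) = 16.64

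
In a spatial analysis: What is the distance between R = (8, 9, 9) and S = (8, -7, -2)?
d = √[(0)² + (-16)² + (-11)²] = √377 = 19.42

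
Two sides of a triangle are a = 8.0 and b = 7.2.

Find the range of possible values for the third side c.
By the triangle inequality: |a - b| < c < a + b
|8.0 - 7.2| < c < 8.0 + 7.2
0.8 < c < 15.2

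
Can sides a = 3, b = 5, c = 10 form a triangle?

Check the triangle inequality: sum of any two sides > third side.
No: 3 + 5 = 8 is not > 10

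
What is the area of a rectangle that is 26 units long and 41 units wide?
Area = length * width
Area = 26 * 41
Area = 1066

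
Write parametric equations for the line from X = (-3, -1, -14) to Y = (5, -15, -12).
Direction vector d = Y - X = (8, -14, 2)
x = -3 + 8t, y = -1 - 14t, z = -14 + 2t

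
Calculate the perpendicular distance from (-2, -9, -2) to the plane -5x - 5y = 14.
d = |(-5)(-2) + (-5)(-9) + 0(-2) - (14)| / √((-5)² + (-5)² + 0²) = 41/√50 = 5.798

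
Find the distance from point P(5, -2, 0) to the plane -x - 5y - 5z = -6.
d = |(-1)(5) + (-5)(-2) + (-5)(0) - (-6)| / √((-1)² + (-5)² + (-5)²) = 11/√51 = 1.54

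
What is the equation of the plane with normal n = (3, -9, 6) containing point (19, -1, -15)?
d = n·P = (3)(19) + (-9)(-1) + (6)(-15) = -24
Plane: 3x - 9y + 6z = -24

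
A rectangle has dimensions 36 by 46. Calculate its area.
Area = length * width
Area = 36 * 46
Area = 1656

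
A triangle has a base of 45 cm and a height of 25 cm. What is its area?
Area = (1/2) * base * height
Area = (1/2) * 45 * 25
Area = 562.50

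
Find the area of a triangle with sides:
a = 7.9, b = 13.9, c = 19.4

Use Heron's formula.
s = (a+b+c)/2 = (7.9+13.9+19.4)/2 = 20.6
A = √(s(s-a)(s-b)(s-c)) = √(20.6·12.7·6.7·1.2)
A = √2103.42 = 45.86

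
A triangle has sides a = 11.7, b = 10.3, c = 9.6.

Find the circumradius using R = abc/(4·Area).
s = (a+b+c)/2 = 15.8
Area = √(s(s-a)(s-b)(s-c)) = √(15.8·4.1·5.5·6.2) = 47
R = abc/(4·Area) = (11.7·10.3·9.6)/(4·47) = 1156.896/188 = 6.154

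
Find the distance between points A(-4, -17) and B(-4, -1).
Using the distance formula: d = sqrt((x₂-x₁)² + (y₂-y₁)²)
dx = (-4) - (-4) = 0
dy = (-1) - (-17) = 16
d = sqrt(0² + 16²) = sqrt(0 + 256) = sqrt(256) = 16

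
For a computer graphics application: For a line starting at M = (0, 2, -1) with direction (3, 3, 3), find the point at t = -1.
P(-1) = (0 + 3(-1), 2 + 3(-1), -1 + 3(-1)) = (-3, -1, -4)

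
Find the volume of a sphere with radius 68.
Volume = (4/3) * pi * r³
Volume = (4/3) * pi * 68³
Volume = (4/3) * pi * 314432
Volume = 1317089.68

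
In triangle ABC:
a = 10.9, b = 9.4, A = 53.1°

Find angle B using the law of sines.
sin(B)/b = sin(A)/a
sin(B) = b·sin(A)/a = 9.4·sin(53.1°)/10.9 = 0.689636
B = arcsin(0.689636) = 43.6°  (b ≤ a, so B ≤ A and the acute solution is unique)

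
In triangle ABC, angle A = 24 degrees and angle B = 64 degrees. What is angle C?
Sum of angles in a triangle = 180 degrees
Third angle = 180 - 24 - 64
Third angle = 92 degrees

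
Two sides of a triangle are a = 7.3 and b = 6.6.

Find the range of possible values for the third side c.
By the triangle inequality: |a - b| < c < a + b
|7.3 - 6.6| < c < 7.3 + 6.6
0.7 < c < 13.9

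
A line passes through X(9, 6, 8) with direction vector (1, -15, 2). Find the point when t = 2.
P(2) = (9 + 1(2), 6 + (-15)(2), 8 + 2(2)) = (11, -24, 12)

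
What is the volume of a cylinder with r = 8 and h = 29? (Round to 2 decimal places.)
Volume = pi * r² * h
Volume = pi * 8² * 29
Volume = pi * 64 * 29
Volume = pi * 1856
Volume = 5830.80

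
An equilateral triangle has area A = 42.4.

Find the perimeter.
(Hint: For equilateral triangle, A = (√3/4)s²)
A = (√3/4)s²  →  s² = 4A/√3 = 4·42.4/√3 = 97.9186
s = 9.89538
Perimeter = 3s = 29.69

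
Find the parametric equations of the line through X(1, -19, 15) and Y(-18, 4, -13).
Direction vector d = Y - X = (-19, 23, -28)
x = 1 - 19t, y = -19 + 23t, z = 15 - 28t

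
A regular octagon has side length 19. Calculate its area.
For a regular 8-gon with side length s = 19:
Apothem a = s / (2*tan(pi/8)) = 19 / (2*tan(pi/8)) ≈ 22.935
Perimeter P = 8 * 19 = 152
Area = (1/2) * P * a = (1/2) * 152 * 22.935 = 1743.06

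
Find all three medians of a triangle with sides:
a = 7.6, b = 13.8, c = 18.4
Using m_x = ½√(2y² + 2z² - x²):
m_a = ½√(2·13.8² + 2·18.4² - 7.6²) = ½√1000.24 = 15.81
m_b = ½√(2·7.6² + 2·18.4² - 13.8²) = ½√602.2 = 12.27
m_c = ½√(2·7.6² + 2·13.8² - 18.4²) = ½√157.84 = 6.282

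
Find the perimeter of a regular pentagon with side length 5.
Perimeter = number of sides * side length
Perimeter = 5 * 5
Perimeter = 25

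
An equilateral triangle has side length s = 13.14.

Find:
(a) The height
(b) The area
(a) Height h = s·√3/2 = 13.14·√3/2 = 11.38
(b) Area = (√3/4)·s² = (√3/4)·13.14² = (√3/4)·172.66 = 74.76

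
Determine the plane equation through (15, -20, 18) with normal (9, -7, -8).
d = n·P = (9)(15) + (-7)(-20) + (-8)(18) = 131
Plane: 9x - 7y - 8z = 131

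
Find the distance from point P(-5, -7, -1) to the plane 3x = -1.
d = |3(-5) + 0(-7) + 0(-1) - (-1)| / √(3² + 0² + 0²) = 14/√9 = 4.667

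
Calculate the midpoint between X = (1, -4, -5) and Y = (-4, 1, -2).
Midpoint = ((1-4)/2, (-4+1)/2, (-5-2)/2) = (-1.5, -1.5, -3.5)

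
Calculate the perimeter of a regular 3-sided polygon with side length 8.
Perimeter = number of sides * side length
Perimeter = 3 * 8
Perimeter = 24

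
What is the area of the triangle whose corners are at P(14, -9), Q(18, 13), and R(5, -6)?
Using the coordinate formula: Area = (1/2)|x₁(y₂-y₃) + x₂(y₃-y₁) + x₃(y₁-y₂)|
Area = (1/2)|14(13-(-6)) + 18((-6)-(-9)) + 5((-9)-13)|
Area = (1/2)|14*19 + 18*3 + 5*(-22)|
Area = (1/2)|266 + 54 + (-110)|
Area = (1/2)*210 = 105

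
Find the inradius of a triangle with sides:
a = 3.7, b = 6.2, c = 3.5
s = (a+b+c)/2 = (3.7+6.2+3.5)/2 = 6.7
Area = √(s(s-a)(s-b)(s-c)) = √(6.7·3·0.5·3.2) = 5.67098
r = Area/s = 5.67098/6.7 = 0.8464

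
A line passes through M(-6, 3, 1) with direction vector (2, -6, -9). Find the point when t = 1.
P(1) = (-6 + 2(1), 3 + (-6)(1), 1 + (-9)(1)) = (-4, -3, -8)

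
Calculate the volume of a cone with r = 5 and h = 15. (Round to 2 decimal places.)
Volume = (1/3) * pi * r² * h
Volume = (1/3) * pi * 5² * 15
Volume = (1/3) * pi * 25 * 15
Volume = (1/3) * pi * 375
Volume = 392.70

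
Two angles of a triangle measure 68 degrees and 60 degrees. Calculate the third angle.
Sum of angles in a triangle = 180 degrees
Third angle = 180 - 68 - 60
Third angle = 52 degrees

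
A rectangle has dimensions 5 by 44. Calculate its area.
Area = length * width
Area = 5 * 44
Area = 220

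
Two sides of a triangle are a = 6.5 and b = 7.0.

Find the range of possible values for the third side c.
By the triangle inequality: |a - b| < c < a + b
|6.5 - 7.0| < c < 6.5 + 7.0
0.5 < c < 13.5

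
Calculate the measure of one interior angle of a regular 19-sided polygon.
Interior angle of a regular n-gon = (n-2)*180/n
Interior angle = (19-2)*180/19
Interior angle = 17*180/19
Interior angle = 3060/19
Interior angle = 161.05 degrees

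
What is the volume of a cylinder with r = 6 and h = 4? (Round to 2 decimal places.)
Volume = pi * r² * h
Volume = pi * 6² * 4
Volume = pi * 36 * 4
Volume = pi * 144
Volume = 452.39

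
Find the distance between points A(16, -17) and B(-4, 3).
Using the distance formula: d = sqrt((x₂-x₁)² + (y₂-y₁)²)
dx = (-4) - 16 = -20
dy = 3 - (-17) = 20
d = sqrt((-20)² + 20²) = sqrt(400 + 400) = sqrt(800) = 28.28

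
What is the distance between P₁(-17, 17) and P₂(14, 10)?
Using the distance formula: d = sqrt((x₂-x₁)² + (y₂-y₁)²)
dx = 14 - (-17) = 31
dy = 10 - 17 = -7
d = sqrt(31² + (-7)²) = sqrt(961 + 49) = sqrt(1010) = 31.78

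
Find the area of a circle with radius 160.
Area = pi * r²
Area = pi * 160²
Area = pi * 25600
Area = 80424.77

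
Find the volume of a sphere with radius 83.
Volume = (4/3) * pi * r³
Volume = (4/3) * pi * 83³
Volume = (4/3) * pi * 571787
Volume = 2395095.78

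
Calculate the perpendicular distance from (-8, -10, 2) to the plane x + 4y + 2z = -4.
d = |1(-8) + 4(-10) + 2(2) - (-4)| / √(1² + 4² + 2²) = 40/√21 = 8.729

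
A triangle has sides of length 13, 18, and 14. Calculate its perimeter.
Perimeter = sum of all sides
Perimeter = 13 + 18 + 14
Perimeter = 45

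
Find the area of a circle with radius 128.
Area = pi * r²
Area = pi * 128²
Area = pi * 16384
Area = 51471.85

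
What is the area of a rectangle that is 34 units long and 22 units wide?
Area = length * width
Area = 34 * 22
Area = 748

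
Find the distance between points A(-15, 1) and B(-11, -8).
Using the distance formula: d = sqrt((x₂-x₁)² + (y₂-y₁)²)
dx = (-11) - (-15) = 4
dy = (-8) - 1 = -9
d = sqrt(4² + (-9)²) = sqrt(16 + 81) = sqrt(97) = 9.85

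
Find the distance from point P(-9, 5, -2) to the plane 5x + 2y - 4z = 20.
d = |5(-9) + 2(5) + (-4)(-2) - (20)| / √(5² + 2² + (-4)²) = 47/√45 = 7.006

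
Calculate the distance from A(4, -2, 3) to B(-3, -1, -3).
d = √[(-7)² + (1)² + (-6)²] = √86 = 9.274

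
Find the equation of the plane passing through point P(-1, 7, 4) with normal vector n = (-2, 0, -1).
d = n·P = (-2)(-1) + (0)(7) + (-1)(4) = -2
Plane: -2x - z = -2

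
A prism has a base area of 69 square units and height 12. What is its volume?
Volume = base area * height
Volume = 69 * 12
Volume = 828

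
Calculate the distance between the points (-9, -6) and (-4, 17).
Using the distance formula: d = sqrt((x₂-x₁)² + (y₂-y₁)²)
dx = (-4) - (-9) = 5
dy = 17 - (-6) = 23
d = sqrt(5² + 23²) = sqrt(25 + 529) = sqrt(554) = 23.54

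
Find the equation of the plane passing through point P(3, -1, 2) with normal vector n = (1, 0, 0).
d = n·P = (1)(3) + (0)(-1) + (0)(2) = 3
Plane: x = 3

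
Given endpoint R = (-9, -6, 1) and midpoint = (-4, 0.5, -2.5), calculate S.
S = (2×(-4) - (-9), 2×0.5 - (-6), 2×(-2.5) - 1) = (1, 7, -6)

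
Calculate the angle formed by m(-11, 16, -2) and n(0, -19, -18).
m·n = -268, |m|² = 381, |n|² = 685
cos θ = -268/√260985 ≈ -0.5246
θ ≈ 121.6°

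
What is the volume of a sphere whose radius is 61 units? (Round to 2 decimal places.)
Volume = (4/3) * pi * r³
Volume = (4/3) * pi * 61³
Volume = (4/3) * pi * 226981
Volume = 950775.79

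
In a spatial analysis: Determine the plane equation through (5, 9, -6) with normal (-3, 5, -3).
d = n·P = (-3)(5) + (5)(9) + (-3)(-6) = 48
Plane: -3x + 5y - 3z = 48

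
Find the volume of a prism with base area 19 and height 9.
Volume = base area * height
Volume = 19 * 9
Volume = 171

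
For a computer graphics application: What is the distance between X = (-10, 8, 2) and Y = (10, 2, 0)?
d = √[(20)² + (-6)² + (-2)²] = √440 = 20.98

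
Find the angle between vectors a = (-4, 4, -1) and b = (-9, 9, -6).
a·b = 78, |a|² = 33, |b|² = 198
cos θ = 78/√6534 ≈ 0.965
θ ≈ 15.21°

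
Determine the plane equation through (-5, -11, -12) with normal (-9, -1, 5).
d = n·P = (-9)(-5) + (-1)(-11) + (5)(-12) = -4
Plane: -9x - y + 5z = -4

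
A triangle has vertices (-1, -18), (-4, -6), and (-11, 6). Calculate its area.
Using the coordinate formula: Area = (1/2)|x₁(y₂-y₃) + x₂(y₃-y₁) + x₃(y₁-y₂)|
Area = (1/2)|(-1)((-6)-6) + (-4)(6-(-18)) + (-11)((-18)-(-6))|
Area = (1/2)|(-1)*(-12) + (-4)*24 + (-11)*(-12)|
Area = (1/2)|12 + (-96) + 132|
Area = (1/2)*48 = 24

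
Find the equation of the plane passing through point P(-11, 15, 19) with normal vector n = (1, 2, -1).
d = n·P = (1)(-11) + (2)(15) + (-1)(19) = 0
Plane: x + 2y - z = 0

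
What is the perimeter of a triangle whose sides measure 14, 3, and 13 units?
Perimeter = sum of all sides
Perimeter = 14 + 3 + 13
Perimeter = 30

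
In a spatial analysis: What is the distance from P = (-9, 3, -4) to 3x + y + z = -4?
d = |3(-9) + 1(3) + 1(-4) - (-4)| / √(3² + 1² + 1²) = 24/√11 = 7.236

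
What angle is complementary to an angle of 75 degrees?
Complementary angles sum to 90 degrees.
Other angle = 90 - 75
Other angle = 15 degrees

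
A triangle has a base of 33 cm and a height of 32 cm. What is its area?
Area = (1/2) * base * height
Area = (1/2) * 33 * 32
Area = 528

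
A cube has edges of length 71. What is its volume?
Volume = s³
Volume = 71³
Volume = 357911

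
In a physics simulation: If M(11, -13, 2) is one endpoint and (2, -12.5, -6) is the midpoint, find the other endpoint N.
N = (2×2 - 11, 2×(-12.5) - (-13), 2×(-6) - 2) = (-7, -12, -14)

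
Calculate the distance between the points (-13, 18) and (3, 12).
Using the distance formula: d = sqrt((x₂-x₁)² + (y₂-y₁)²)
dx = 3 - (-13) = 16
dy = 12 - 18 = -6
d = sqrt(16² + (-6)²) = sqrt(256 + 36) = sqrt(292) = 17.09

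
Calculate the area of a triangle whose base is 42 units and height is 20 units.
Area = (1/2) * base * height
Area = (1/2) * 42 * 20
Area = 420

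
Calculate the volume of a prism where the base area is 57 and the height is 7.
Volume = base area * height
Volume = 57 * 7
Volume = 399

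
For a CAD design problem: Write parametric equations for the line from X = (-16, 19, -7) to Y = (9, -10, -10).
Direction vector d = Y - X = (25, -29, -3)
x = -16 + 25t, y = 19 - 29t, z = -7 - 3t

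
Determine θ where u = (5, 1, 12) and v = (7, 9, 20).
u·v = 284, |u|² = 170, |v|² = 530
cos θ = 284/√90100 ≈ 0.9461
θ ≈ 18.89°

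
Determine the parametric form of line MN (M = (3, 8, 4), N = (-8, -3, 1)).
Direction vector d = N - M = (-11, -11, -3)
x = 3 - 11t, y = 8 - 11t, z = 4 - 3t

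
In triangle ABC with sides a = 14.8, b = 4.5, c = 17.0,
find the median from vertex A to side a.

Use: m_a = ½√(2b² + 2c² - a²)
m_a = ½√(2·4.5² + 2·17.0² - 14.8²)
m_a = ½√(40.5 + 578 - 219.04) = ½√399.46 = 9.993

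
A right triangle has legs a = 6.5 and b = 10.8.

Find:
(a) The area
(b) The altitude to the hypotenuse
(a) Area = ½ab = ½·6.5·10.8 = 35.1
(b) Hypotenuse c = √(6.5² + 10.8²) = √158.89 = 12.6052
    Area = ½·c·h_c  →  h_c = 2·Area/c = 2·35.1/12.6052 = 5.569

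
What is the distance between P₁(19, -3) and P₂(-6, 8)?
Using the distance formula: d = sqrt((x₂-x₁)² + (y₂-y₁)²)
dx = (-6) - 19 = -25
dy = 8 - (-3) = 11
d = sqrt((-25)² + 11²) = sqrt(625 + 121) = sqrt(746) = 27.31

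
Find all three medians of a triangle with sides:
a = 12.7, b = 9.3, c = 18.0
Using m_x = ½√(2y² + 2z² - x²):
m_a = ½√(2·9.3² + 2·18.0² - 12.7²) = ½√659.69 = 12.84
m_b = ½√(2·12.7² + 2·18.0² - 9.3²) = ½√884.09 = 14.87
m_c = ½√(2·12.7² + 2·9.3² - 18.0²) = ½√171.56 = 6.549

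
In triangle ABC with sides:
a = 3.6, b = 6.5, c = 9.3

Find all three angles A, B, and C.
By the law of cosines:
cos(A) = (b² + c² - a²)/(2bc) = 0.957651  →  A = 16.73°
cos(B) = (a² + c² - b²)/(2ac) = 0.854241  →  B = 31.32°
cos(C) = (a² + b² - c²)/(2ab) = -0.668376  →  C = 131.9°
Check: A + B + C = 180.0° ✓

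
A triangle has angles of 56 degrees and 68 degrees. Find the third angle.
Sum of angles in a triangle = 180 degrees
Third angle = 180 - 56 - 68
Third angle = 56 degrees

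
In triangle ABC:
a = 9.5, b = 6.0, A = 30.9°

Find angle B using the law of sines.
sin(B)/b = sin(A)/a
sin(B) = b·sin(A)/a = 6.0·sin(30.9°)/9.5 = 0.324342
B = arcsin(0.324342) = 18.93°  (b ≤ a, so B ≤ A and the acute solution is unique)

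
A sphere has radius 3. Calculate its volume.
Volume = (4/3) * pi * r³
Volume = (4/3) * pi * 3³
Volume = (4/3) * pi * 27
Volume = 113.10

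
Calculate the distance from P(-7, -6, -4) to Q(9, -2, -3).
d = √[(16)² + (4)² + (1)²] = √273 = 16.52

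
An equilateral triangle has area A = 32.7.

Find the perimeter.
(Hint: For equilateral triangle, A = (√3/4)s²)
A = (√3/4)s²  →  s² = 4A/√3 = 4·32.7/√3 = 75.5174
s = 8.69008
Perimeter = 3s = 26.07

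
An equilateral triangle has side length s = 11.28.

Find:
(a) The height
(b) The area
(a) Height h = s·√3/2 = 11.28·√3/2 = 9.769
(b) Area = (√3/4)·s² = (√3/4)·11.28² = (√3/4)·127.238 = 55.1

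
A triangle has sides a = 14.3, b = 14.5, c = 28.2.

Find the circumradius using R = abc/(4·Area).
s = (a+b+c)/2 = 28.5
Area = √(s(s-a)(s-b)(s-c)) = √(28.5·14.2·14·0.3) = 41.2279
R = abc/(4·Area) = (14.3·14.5·28.2)/(4·41.2279) = 5847.27/164.9116 = 35.46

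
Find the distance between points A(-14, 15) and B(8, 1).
Using the distance formula: d = sqrt((x₂-x₁)² + (y₂-y₁)²)
dx = 8 - (-14) = 22
dy = 1 - 15 = -14
d = sqrt(22² + (-14)²) = sqrt(484 + 196) = sqrt(680) = 26.08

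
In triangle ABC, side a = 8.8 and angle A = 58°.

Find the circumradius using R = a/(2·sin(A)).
R = a/(2·sin(A)) = 8.8/(2·sin(58°))
R = 8.8/(2·0.848048) = 8.8/1.696096 = 5.188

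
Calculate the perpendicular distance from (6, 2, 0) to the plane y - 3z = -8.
d = |0(6) + 1(2) + (-3)(0) - (-8)| / √(0² + 1² + (-3)²) = 10/√10 = 3.162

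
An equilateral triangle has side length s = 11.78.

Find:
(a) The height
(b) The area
(a) Height h = s·√3/2 = 11.78·√3/2 = 10.2
(b) Area = (√3/4)·s² = (√3/4)·11.78² = (√3/4)·138.768 = 60.09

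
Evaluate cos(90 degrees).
cos(90 degrees) = 0
Decimal approximation: 0.0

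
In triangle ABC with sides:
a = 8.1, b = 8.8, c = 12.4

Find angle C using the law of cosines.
cos(C) = (a² + b² - c²)/(2ab)
cos(C) = (8.1² + 8.8² - 12.4²)/(2·8.1·8.8) = -10.71/142.56 = -0.075126
C = arccos(-0.075126) = 94.31°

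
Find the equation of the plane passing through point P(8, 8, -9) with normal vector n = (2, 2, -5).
d = n·P = (2)(8) + (2)(8) + (-5)(-9) = 77
Plane: 2x + 2y - 5z = 77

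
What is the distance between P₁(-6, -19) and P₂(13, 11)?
Using the distance formula: d = sqrt((x₂-x₁)² + (y₂-y₁)²)
dx = 13 - (-6) = 19
dy = 11 - (-19) = 30
d = sqrt(19² + 30²) = sqrt(361 + 900) = sqrt(1261) = 35.51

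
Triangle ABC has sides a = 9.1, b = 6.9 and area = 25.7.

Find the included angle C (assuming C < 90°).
Area = ½ab·sin(C)  →  sin(C) = 2·Area/(ab)
sin(C) = 2·25.7/(9.1·6.9) = 0.818602
C = arcsin(0.818602) = 54.95°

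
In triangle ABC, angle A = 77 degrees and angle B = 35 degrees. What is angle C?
Sum of angles in a triangle = 180 degrees
Third angle = 180 - 77 - 35
Third angle = 68 degrees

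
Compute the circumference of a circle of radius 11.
Circumference = 2 * pi * r
Circumference = 2 * pi * 11
Circumference = 69.12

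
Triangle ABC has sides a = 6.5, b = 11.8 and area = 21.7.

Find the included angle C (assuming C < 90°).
Area = ½ab·sin(C)  →  sin(C) = 2·Area/(ab)
sin(C) = 2·21.7/(6.5·11.8) = 0.565841
C = arcsin(0.565841) = 34.46°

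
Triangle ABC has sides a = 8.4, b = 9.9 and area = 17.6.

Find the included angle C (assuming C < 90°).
Area = ½ab·sin(C)  →  sin(C) = 2·Area/(ab)
sin(C) = 2·17.6/(8.4·9.9) = 0.423280
C = arcsin(0.423280) = 25.04°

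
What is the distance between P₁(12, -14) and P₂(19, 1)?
Using the distance formula: d = sqrt((x₂-x₁)² + (y₂-y₁)²)
dx = 19 - 12 = 7
dy = 1 - (-14) = 15
d = sqrt(7² + 15²) = sqrt(49 + 225) = sqrt(274) = 16.55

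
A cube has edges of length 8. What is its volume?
Volume = s³
Volume = 8³
Volume = 512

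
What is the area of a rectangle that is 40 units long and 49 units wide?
Area = length * width
Area = 40 * 49
Area = 1960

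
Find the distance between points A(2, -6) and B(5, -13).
Using the distance formula: d = sqrt((x₂-x₁)² + (y₂-y₁)²)
dx = 5 - 2 = 3
dy = (-13) - (-6) = -7
d = sqrt(3² + (-7)²) = sqrt(9 + 49) = sqrt(58) = 7.62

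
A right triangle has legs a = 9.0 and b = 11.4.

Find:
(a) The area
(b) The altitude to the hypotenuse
(a) Area = ½ab = ½·9.0·11.4 = 51.3
(b) Hypotenuse c = √(9.0² + 11.4²) = √210.96 = 14.5245
    Area = ½·c·h_c  →  h_c = 2·Area/c = 2·51.3/14.5245 = 7.064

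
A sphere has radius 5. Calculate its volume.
Volume = (4/3) * pi * r³
Volume = (4/3) * pi * 5³
Volume = (4/3) * pi * 125
Volume = 523.60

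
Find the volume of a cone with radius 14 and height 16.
Volume = (1/3) * pi * r² * h
Volume = (1/3) * pi * 14² * 16
Volume = (1/3) * pi * 196 * 16
Volume = (1/3) * pi * 3136
Volume = 3284.01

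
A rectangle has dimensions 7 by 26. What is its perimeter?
Perimeter = 2 * (length + width)
Perimeter = 2 * (7 + 26)
Perimeter = 2 * 33
Perimeter = 66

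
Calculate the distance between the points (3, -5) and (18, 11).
Using the distance formula: d = sqrt((x₂-x₁)² + (y₂-y₁)²)
dx = 18 - 3 = 15
dy = 11 - (-5) = 16
d = sqrt(15² + 16²) = sqrt(225 + 256) = sqrt(481) = 21.93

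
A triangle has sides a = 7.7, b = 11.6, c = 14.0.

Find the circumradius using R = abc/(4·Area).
s = (a+b+c)/2 = 16.65
Area = √(s(s-a)(s-b)(s-c)) = √(16.65·8.95·5.05·2.65) = 44.6568
R = abc/(4·Area) = (7.7·11.6·14.0)/(4·44.6568) = 1250.48/178.6272 = 7.001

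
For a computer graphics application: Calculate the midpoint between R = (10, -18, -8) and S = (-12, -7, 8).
Midpoint = ((10-12)/2, (-18-7)/2, (-8+8)/2) = (-1, -12.5, 0)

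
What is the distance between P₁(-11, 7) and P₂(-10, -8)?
Using the distance formula: d = sqrt((x₂-x₁)² + (y₂-y₁)²)
dx = (-10) - (-11) = 1
dy = (-8) - 7 = -15
d = sqrt(1² + (-15)²) = sqrt(1 + 225) = sqrt(226) = 15.03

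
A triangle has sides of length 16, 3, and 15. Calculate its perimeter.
Perimeter = sum of all sides
Perimeter = 16 + 3 + 15
Perimeter = 34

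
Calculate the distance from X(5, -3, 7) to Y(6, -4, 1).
d = √[(1)² + (-1)² + (-6)²] = √38 = 6.164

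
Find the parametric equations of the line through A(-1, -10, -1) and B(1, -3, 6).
Direction vector d = B - A = (2, 7, 7)
x = -1 + 2t, y = -10 + 7t, z = -1 + 7t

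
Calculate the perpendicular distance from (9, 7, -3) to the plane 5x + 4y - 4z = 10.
d = |5(9) + 4(7) + (-4)(-3) - (10)| / √(5² + 4² + (-4)²) = 75/√57 = 9.934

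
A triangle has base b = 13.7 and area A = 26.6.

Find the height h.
A = ½bh  →  h = 2A/b
h = 2·26.6/13.7 = 3.883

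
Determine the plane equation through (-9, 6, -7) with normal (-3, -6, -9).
d = n·P = (-3)(-9) + (-6)(6) + (-9)(-7) = 54
Plane: -3x - 6y - 9z = 54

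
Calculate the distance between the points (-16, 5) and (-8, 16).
Using the distance formula: d = sqrt((x₂-x₁)² + (y₂-y₁)²)
dx = (-8) - (-16) = 8
dy = 16 - 5 = 11
d = sqrt(8² + 11²) = sqrt(64 + 121) = sqrt(185) = 13.60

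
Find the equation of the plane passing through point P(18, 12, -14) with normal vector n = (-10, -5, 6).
d = n·P = (-10)(18) + (-5)(12) + (6)(-14) = -324
Plane: -10x - 5y + 6z = -324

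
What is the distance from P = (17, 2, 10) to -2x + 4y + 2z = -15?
d = |(-2)(17) + 4(2) + 2(10) - (-15)| / √((-2)² + 4² + 2²) = 9/√24 = 1.837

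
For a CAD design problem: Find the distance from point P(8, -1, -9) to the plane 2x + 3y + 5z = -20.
d = |2(8) + 3(-1) + 5(-9) - (-20)| / √(2² + 3² + 5²) = 12/√38 = 1.947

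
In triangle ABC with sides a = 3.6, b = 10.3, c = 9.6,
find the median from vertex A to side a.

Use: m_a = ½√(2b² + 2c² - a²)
m_a = ½√(2·10.3² + 2·9.6² - 3.6²)
m_a = ½√(212.18 + 184.32 - 12.96) = ½√383.54 = 9.792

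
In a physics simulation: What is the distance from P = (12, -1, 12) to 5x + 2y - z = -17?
d = |5(12) + 2(-1) + (-1)(12) - (-17)| / √(5² + 2² + (-1)²) = 63/√30 = 11.5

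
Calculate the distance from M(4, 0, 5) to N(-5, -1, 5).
d = √[(-9)² + (-1)² + (0)²] = √82 = 9.055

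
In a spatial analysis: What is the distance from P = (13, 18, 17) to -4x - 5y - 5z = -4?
d = |(-4)(13) + (-5)(18) + (-5)(17) - (-4)| / √((-4)² + (-5)² + (-5)²) = 223/√66 = 27.45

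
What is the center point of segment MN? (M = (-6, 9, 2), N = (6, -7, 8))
Midpoint = ((-6+6)/2, (9-7)/2, (2+8)/2) = (0, 1, 5)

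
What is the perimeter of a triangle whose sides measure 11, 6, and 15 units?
Perimeter = sum of all sides
Perimeter = 11 + 6 + 15
Perimeter = 32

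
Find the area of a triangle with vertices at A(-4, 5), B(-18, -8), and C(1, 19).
Using the coordinate formula: Area = (1/2)|x₁(y₂-y₃) + x₂(y₃-y₁) + x₃(y₁-y₂)|
Area = (1/2)|(-4)((-8)-19) + (-18)(19-5) + 1(5-(-8))|
Area = (1/2)|(-4)*(-27) + (-18)*14 + 1*13|
Area = (1/2)|108 + (-252) + 13|
Area = (1/2)*131 = 65.50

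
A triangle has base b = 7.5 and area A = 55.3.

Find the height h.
A = ½bh  →  h = 2A/b
h = 2·55.3/7.5 = 14.75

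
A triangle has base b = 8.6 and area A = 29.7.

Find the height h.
A = ½bh  →  h = 2A/b
h = 2·29.7/8.6 = 6.907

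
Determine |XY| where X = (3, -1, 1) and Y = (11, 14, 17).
d = √[(8)² + (15)² + (16)²] = √545 = 23.35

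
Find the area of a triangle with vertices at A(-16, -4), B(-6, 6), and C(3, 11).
Using the coordinate formula: Area = (1/2)|x₁(y₂-y₃) + x₂(y₃-y₁) + x₃(y₁-y₂)|
Area = (1/2)|(-16)(6-11) + (-6)(11-(-4)) + 3((-4)-6)|
Area = (1/2)|(-16)*(-5) + (-6)*15 + 3*(-10)|
Area = (1/2)|80 + (-90) + (-30)|
Area = (1/2)*40 = 20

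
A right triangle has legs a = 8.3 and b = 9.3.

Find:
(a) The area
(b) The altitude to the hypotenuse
(a) Area = ½ab = ½·8.3·9.3 = 38.595
(b) Hypotenuse c = √(8.3² + 9.3²) = √155.38 = 12.4652
    Area = ½·c·h_c  →  h_c = 2·Area/c = 2·38.595/12.4652 = 6.192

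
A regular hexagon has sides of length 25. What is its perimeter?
Perimeter = number of sides * side length
Perimeter = 6 * 25
Perimeter = 150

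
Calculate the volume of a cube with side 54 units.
Volume = s³
Volume = 54³
Volume = 157464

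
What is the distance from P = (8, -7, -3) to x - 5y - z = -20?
d = |1(8) + (-5)(-7) + (-1)(-3) - (-20)| / √(1² + (-5)² + (-1)²) = 66/√27 = 12.7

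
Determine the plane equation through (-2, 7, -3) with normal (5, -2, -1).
d = n·P = (5)(-2) + (-2)(7) + (-1)(-3) = -21
Plane: 5x - 2y - z = -21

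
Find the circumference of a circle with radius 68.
Circumference = 2 * pi * r
Circumference = 2 * pi * 68
Circumference = 427.26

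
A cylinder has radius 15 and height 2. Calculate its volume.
Volume = pi * r² * h
Volume = pi * 15² * 2
Volume = pi * 225 * 2
Volume = pi * 450
Volume = 1413.72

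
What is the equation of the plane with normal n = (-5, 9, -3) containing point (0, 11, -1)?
d = n·P = (-5)(0) + (9)(11) + (-3)(-1) = 102
Plane: -5x + 9y - 3z = 102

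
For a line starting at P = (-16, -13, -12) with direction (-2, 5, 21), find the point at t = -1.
P(-1) = (-16 + (-2)(-1), -13 + 5(-1), -12 + 21(-1)) = (-14, -18, -33)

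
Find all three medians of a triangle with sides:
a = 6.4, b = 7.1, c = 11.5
Using m_x = ½√(2y² + 2z² - x²):
m_a = ½√(2·7.1² + 2·11.5² - 6.4²) = ½√324.36 = 9.005
m_b = ½√(2·6.4² + 2·11.5² - 7.1²) = ½√296.01 = 8.602
m_c = ½√(2·6.4² + 2·7.1² - 11.5²) = ½√50.49 = 3.553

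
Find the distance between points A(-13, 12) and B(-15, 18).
Using the distance formula: d = sqrt((x₂-x₁)² + (y₂-y₁)²)
dx = (-15) - (-13) = -2
dy = 18 - 12 = 6
d = sqrt((-2)² + 6²) = sqrt(4 + 36) = sqrt(40) = 6.32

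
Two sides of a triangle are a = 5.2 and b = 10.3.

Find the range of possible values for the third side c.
By the triangle inequality: |a - b| < c < a + b
|5.2 - 10.3| < c < 5.2 + 10.3
5.1 < c < 15.5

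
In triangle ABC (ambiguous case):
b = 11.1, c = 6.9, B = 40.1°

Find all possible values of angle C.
sin(C)/c = sin(B)/b  →  sin(C) = c·sin(B)/b = 6.9·sin(40.1°)/11.1 = 0.400401
C₁ = arcsin(0.400401) = 23.6°,  C₂ = 180° - C₁ = 156.4°
Check C₂: A = 180° - 40.1° - 156.4° = -16.5° ≤ 0, rejected
C = 23.6° (one solution)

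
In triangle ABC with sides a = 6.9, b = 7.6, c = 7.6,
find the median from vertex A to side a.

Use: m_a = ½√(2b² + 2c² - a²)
m_a = ½√(2·7.6² + 2·7.6² - 6.9²)
m_a = ½√(115.52 + 115.52 - 47.61) = ½√183.43 = 6.772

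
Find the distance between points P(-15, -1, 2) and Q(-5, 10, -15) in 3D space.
d = √[(10)² + (11)² + (-17)²] = √510 = 22.58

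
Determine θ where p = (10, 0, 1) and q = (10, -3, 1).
p·q = 101, |p|² = 101, |q|² = 110
cos θ = 101/√11110 ≈ 0.9582
θ ≈ 16.62°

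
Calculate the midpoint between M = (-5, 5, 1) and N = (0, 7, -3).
Midpoint = ((-5+0)/2, (5+7)/2, (1-3)/2) = (-2.5, 6, -1)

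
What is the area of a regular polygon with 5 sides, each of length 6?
For a regular 5-gon with side length s = 6:
Apothem a = s / (2*tan(pi/5)) = 6 / (2*tan(pi/5)) ≈ 4.1291
Perimeter P = 5 * 6 = 30
Area = (1/2) * P * a = (1/2) * 30 * 4.1291 = 61.94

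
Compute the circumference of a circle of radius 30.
Circumference = 2 * pi * r
Circumference = 2 * pi * 30
Circumference = 188.50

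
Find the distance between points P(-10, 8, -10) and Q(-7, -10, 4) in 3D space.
d = √[(3)² + (-18)² + (14)²] = √529 = 23.0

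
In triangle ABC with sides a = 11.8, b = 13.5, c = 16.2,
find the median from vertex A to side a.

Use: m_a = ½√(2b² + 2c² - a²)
m_a = ½√(2·13.5² + 2·16.2² - 11.8²)
m_a = ½√(364.5 + 524.88 - 139.24) = ½√750.14 = 13.69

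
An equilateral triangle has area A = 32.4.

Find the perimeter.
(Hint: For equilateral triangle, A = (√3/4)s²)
A = (√3/4)s²  →  s² = 4A/√3 = 4·32.4/√3 = 74.8246
s = 8.65012
Perimeter = 3s = 25.95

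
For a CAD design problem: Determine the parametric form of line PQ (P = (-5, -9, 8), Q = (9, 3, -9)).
Direction vector d = Q - P = (14, 12, -17)
x = -5 + 14t, y = -9 + 12t, z = 8 - 17t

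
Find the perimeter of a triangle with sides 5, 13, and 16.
Perimeter = sum of all sides
Perimeter = 5 + 13 + 16
Perimeter = 34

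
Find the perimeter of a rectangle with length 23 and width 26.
Perimeter = 2 * (length + width)
Perimeter = 2 * (23 + 26)
Perimeter = 2 * 49
Perimeter = 98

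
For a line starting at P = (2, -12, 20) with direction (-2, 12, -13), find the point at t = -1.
P(-1) = (2 + (-2)(-1), -12 + 12(-1), 20 + (-13)(-1)) = (4, -24, 33)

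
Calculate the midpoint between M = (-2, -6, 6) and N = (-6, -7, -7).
Midpoint = ((-2-6)/2, (-6-7)/2, (6-7)/2) = (-4, -6.5, -0.5)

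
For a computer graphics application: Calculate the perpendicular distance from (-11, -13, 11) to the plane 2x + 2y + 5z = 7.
d = |2(-11) + 2(-13) + 5(11) - (7)| / √(2² + 2² + 5²) = 0/√33 = 0.0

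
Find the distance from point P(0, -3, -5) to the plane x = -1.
d = |1(0) + 0(-3) + 0(-5) - (-1)| / √(1² + 0² + 0²) = 1/√1 = 1.0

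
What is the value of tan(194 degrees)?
tan(194 degrees) = 0.2493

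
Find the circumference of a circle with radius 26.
Circumference = 2 * pi * r
Circumference = 2 * pi * 26
Circumference = 163.36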